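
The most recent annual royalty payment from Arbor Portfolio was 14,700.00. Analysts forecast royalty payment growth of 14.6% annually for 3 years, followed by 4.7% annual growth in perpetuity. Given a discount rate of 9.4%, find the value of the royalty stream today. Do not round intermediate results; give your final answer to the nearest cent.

424842.72

D_1 = 16846.20000
D_2 = 19305.74520
D_3 = 22124.38400
Terminal value at year 3: TV = D_3×(1+g_2)/(r−g_2) = 23164.23005/0.047 = 492855.95845
P_0 = D_1/(1+r)^1 + D_2/(1+r)^2 + D_3/(1+r)^3 + TV/(1+r)^3
    = 15398.72029 + 16130.65215 + 16897.37419 + 376415.97404 = 424842.72068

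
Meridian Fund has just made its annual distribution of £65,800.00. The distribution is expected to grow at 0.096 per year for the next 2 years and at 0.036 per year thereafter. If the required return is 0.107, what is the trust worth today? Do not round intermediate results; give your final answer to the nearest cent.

£1070782.67

D_1 = 72116.80000
D_2 = 79040.01280
Terminal value at year 2: TV = D_2×(1+g_2)/(r−g_2) = 81885.45326/0.071 = 1153316.24311
P_0 = D_1/(1+r)^1 + D_2/(1+r)^2 + TV/(1+r)^2
    = 65146.16079 + 64498.81864 + 941137.69166 = 1070782.67109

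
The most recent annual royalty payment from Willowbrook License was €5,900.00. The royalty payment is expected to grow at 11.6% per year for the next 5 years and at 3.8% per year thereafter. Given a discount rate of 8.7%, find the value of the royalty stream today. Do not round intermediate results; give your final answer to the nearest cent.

D_1 = 6584.40000
D_2 = 7348.19040
D_3 = 8200.58049
D_4 = 9151.84782
D_5 = 10213.46217
Terminal value at year 5: TV = D_5×(1+g_2)/(r−g_2) = 10601.57373/0.049 = 216358.64761
P_0 = D_1/(1+r)^1 + D_2/(1+r)^2 + D_3/(1+r)^3 + D_4/(1+r)^4 + D_5/(1+r)^5 + TV/(1+r)^5
    = 6057.40570 + 6219.01082 + 6384.92740 + 6555.27045 + 6730.15807 + 142569.47085 = 174516.24328

€174516.24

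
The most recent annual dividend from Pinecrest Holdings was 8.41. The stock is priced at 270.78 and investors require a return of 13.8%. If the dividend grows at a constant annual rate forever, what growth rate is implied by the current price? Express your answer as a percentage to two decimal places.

10.37%

P = D₀(1+g)/(r−g) ⇒ P(r−g) = D₀(1+g) ⇒ g(P+D₀) = P·r − D₀
g = (P·r − D₀)/(P + D₀) = (270.78×0.138 − 8.41) / (270.78 + 8.41) = 0.103720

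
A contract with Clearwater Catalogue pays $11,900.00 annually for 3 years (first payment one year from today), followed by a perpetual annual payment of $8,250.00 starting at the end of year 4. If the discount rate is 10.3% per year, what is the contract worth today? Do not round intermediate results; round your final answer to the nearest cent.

$89126.37

PV of 3-year annuity: $11,900.00 × [1 − (1+0.103)^−3] / 0.103 = 29437.93604
Perpetuity value at year 3: $8,250.00 / 0.103 = 80097.08738
PV of perpetuity: 80097.08738 / (1+0.103)^3 = 59688.43424
Total PV = 29437.93604 + 59688.43424 = 89126.37028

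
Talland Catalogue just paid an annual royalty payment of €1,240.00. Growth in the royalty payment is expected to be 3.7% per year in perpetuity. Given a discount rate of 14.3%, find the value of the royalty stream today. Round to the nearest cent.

€12130.94

D₁ = D₀ × (1 + g) = €1,240.00 × 1.037 = €1,285.8800
Growing perpetuity: P = D₁ / (r − g) = €1,285.8800 / (0.143 − 0.037) = €12,130.94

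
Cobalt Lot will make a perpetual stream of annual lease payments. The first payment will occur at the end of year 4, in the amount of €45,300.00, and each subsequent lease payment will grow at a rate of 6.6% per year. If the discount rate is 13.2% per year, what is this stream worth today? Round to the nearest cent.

€473167.59

Value at end of year 3: C₁ / (r − g) = €45,300.00 / (0.132 − 0.066) = €686,363.6364
Discount to today: PV = €686,363.6364 / (1 + 0.132)^3 = €686,363.6364 / 1.450572 = €473,167.59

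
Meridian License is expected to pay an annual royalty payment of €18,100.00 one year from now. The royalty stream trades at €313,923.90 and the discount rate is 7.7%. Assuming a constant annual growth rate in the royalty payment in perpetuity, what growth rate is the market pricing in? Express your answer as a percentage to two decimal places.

1.93%

P = D₁/(r−g) ⇒ g = r − D₁/P = 0.077 − €18,100.00/€313,923.90 = 0.019343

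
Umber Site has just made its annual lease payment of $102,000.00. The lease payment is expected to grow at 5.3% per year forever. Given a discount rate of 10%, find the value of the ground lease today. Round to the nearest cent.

D₁ = D₀ × (1 + g) = $102,000.00 × 1.053 = $107,406.0000
Growing perpetuity: P = D₁ / (r − g) = $107,406.0000 / (0.1 − 0.053) = $2,285,234.04

$2285234.04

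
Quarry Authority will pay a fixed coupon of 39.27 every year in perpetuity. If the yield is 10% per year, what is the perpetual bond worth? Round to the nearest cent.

Level perpetuity: PV = C / r = 39.27 / 0.1 = 392.70

392.70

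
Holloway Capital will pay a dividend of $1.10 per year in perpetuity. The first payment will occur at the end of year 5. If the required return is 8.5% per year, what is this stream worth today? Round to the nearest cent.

Value at end of year 4: C / r = $1.10 / 0.085 = $12.9412
Discount to today: PV = $12.9412 / (1 + 0.085)^4 = $12.9412 / 1.385859 = $9.34

$9.34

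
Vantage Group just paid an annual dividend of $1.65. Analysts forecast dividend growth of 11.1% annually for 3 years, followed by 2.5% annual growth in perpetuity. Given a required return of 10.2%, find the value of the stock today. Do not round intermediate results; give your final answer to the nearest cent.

D_1 = 1.83315
D_2 = 2.03663
D_3 = 2.26270
Terminal value at year 3: TV = D_3×(1+g_2)/(r−g_2) = 2.31926/0.077 = 30.12030
P_0 = D_1/(1+r)^1 + D_2/(1+r)^2 + D_3/(1+r)^3 + TV/(1+r)^3
    = 1.66348 + 1.67706 + 1.69076 + 22.50684 = 27.53813

$27.54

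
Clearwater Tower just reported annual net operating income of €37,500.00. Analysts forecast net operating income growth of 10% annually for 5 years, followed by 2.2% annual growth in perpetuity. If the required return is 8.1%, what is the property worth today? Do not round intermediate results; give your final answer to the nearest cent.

€906325.82

D_1 = 41250.00000
D_2 = 45375.00000
D_3 = 49912.50000
D_4 = 54903.75000
D_5 = 60394.12500
Terminal value at year 5: TV = D_5×(1+g_2)/(r−g_2) = 61722.79575/0.059 = 1046149.08051
P_0 = D_1/(1+r)^1 + D_2/(1+r)^2 + D_3/(1+r)^3 + D_4/(1+r)^4 + D_5/(1+r)^5 + TV/(1+r)^5
    = 38159.11193 + 38829.80863 + 39512.29370 + 40206.77435 + 40913.46141 + 708704.36543 = 906325.81545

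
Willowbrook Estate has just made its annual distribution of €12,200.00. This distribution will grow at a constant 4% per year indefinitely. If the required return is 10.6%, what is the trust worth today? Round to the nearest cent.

D₁ = D₀ × (1 + g) = €12,200.00 × 1.04 = €12,688.0000
Growing perpetuity: P = D₁ / (r − g) = €12,688.0000 / (0.106 − 0.04) = €192,242.42

€192242.42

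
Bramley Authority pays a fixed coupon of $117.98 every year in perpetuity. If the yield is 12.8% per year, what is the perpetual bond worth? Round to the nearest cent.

$921.72

Level perpetuity: PV = C / r = $117.98 / 0.128 = $921.72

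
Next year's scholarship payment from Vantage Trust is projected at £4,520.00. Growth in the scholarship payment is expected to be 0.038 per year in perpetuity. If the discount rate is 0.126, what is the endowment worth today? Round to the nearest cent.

Growing perpetuity: P = D₁ / (r − g) = £4,520.0000 / (0.126 − 0.038) = £51,363.64

£51363.64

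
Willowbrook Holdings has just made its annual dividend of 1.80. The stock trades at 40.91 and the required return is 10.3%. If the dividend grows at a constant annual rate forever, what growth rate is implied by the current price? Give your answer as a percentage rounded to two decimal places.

P = D₀(1+g)/(r−g) ⇒ P(r−g) = D₀(1+g) ⇒ g(P+D₀) = P·r − D₀
g = (P·r − D₀)/(P + D₀) = (40.91×0.103 − 1.80) / (40.91 + 1.80) = 0.056514

5.65%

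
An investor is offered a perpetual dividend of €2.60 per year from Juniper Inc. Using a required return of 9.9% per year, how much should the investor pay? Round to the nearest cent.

Level perpetuity: PV = C / r = €2.60 / 0.099 = €26.26

€26.26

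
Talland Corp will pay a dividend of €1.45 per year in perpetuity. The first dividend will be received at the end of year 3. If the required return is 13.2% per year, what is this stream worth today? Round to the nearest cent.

€8.57

Value at end of year 2: C / r = €1.45 / 0.132 = €10.9848
Discount to today: PV = €10.9848 / (1 + 0.132)^2 = €10.9848 / 1.281424 = €8.57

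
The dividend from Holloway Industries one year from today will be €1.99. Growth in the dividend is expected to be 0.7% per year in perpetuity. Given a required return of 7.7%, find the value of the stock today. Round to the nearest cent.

€28.43

Growing perpetuity: P = D₁ / (r − g) = €1.9900 / (0.077 − 0.007) = €28.43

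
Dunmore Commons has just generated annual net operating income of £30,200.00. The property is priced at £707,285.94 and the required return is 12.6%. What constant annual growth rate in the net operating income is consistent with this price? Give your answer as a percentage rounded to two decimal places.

P = D₀(1+g)/(r−g) ⇒ P(r−g) = D₀(1+g) ⇒ g(P+D₀) = P·r − D₀
g = (P·r − D₀)/(P + D₀) = (£707,285.94×0.126 − £30,200.00) / (£707,285.94 + £30,200.00) = 0.079890

7.99%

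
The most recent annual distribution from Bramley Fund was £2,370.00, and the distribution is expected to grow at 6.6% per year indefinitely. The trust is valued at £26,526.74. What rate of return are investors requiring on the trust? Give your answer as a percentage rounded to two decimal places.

16.12%

D₁ = £2,370.00 × 1.066 = £2,526.4200
P = D₁/(r − g) ⇒ r = D₁/P + g = £2,526.4200/£26,526.74 + 0.066 = 0.095241 + 0.066 = 0.161241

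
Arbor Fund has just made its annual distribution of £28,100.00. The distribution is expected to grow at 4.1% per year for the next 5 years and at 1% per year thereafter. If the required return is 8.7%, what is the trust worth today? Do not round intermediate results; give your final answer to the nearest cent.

£420560.23

D_1 = 29252.10000
D_2 = 30451.43610
D_3 = 31699.94498
D_4 = 32999.64272
D_5 = 34352.62808
Terminal value at year 5: TV = D_5×(1+g_2)/(r−g_2) = 34696.15436/0.077 = 450599.40723
P_0 = D_1/(1+r)^1 + D_2/(1+r)^2 + D_3/(1+r)^3 + D_4/(1+r)^4 + D_5/(1+r)^5 + TV/(1+r)^5
    = 26910.85557 + 25772.03371 + 24681.40487 + 23636.92959 + 22636.65475 + 296922.35445 = 420560.23293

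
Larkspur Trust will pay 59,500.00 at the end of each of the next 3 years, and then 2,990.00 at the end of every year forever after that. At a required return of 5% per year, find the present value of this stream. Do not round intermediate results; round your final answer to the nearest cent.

PV of 3-year annuity: 59,500.00 × [1 − (1+0.05)^−3] / 0.05 = 162033.25775
Perpetuity value at year 3: 2,990.00 / 0.05 = 59800.00000
PV of perpetuity: 59800.00000 / (1+0.05)^3 = 51657.48839
Total PV = 162033.25775 + 51657.48839 = 213690.74614

213690.75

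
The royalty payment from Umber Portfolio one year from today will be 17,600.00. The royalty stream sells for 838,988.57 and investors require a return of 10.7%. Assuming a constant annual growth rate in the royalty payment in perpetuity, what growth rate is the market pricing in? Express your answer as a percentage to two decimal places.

8.60%

P = D₁/(r−g) ⇒ g = r − D₁/P = 0.107 − 17,600.00/838,988.57 = 0.086022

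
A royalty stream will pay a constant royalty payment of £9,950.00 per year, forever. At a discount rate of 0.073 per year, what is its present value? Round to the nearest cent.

£136301.37

Level perpetuity: PV = C / r = £9,950.00 / 0.073 = £136,301.37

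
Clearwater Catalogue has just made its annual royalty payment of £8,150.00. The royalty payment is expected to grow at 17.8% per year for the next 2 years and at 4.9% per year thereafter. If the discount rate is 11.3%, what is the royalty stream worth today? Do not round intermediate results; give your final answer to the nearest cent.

D_1 = 9600.70000
D_2 = 11309.62460
Terminal value at year 2: TV = D_2×(1+g_2)/(r−g_2) = 11863.79621/0.064 = 185371.81571
P_0 = D_1/(1+r)^1 + D_2/(1+r)^2 + TV/(1+r)^2
    = 8625.96586 + 9129.72846 + 149641.95561 = 167397.64993

£167397.65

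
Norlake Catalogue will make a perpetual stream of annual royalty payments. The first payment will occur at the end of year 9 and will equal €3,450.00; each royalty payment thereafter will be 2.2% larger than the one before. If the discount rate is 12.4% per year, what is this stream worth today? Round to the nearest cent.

Value at end of year 8: C₁ / (r − g) = €3,450.00 / (0.124 − 0.022) = €33,823.5294
Discount to today: PV = €33,823.5294 / (1 + 0.124)^8 = €33,823.5294 / 2.547596 = €13,276.65

€13276.65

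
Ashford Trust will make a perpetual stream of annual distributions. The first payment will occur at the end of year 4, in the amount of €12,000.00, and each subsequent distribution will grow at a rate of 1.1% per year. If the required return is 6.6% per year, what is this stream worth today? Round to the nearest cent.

€180113.78

Value at end of year 3: C₁ / (r − g) = €12,000.00 / (0.066 − 0.011) = €218,181.8182
Discount to today: PV = €218,181.8182 / (1 + 0.066)^3 = €218,181.8182 / 1.211355 = €180,113.78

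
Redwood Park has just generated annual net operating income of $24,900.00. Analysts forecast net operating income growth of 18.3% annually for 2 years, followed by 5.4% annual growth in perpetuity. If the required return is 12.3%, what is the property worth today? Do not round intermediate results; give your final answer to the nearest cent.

$475948.07

D_1 = 29456.70000
D_2 = 34847.27610
Terminal value at year 2: TV = D_2×(1+g_2)/(r−g_2) = 36729.02901/0.069 = 532304.76825
P_0 = D_1/(1+r)^1 + D_2/(1+r)^2 + TV/(1+r)^2
    = 26230.36509 + 27631.80935 + 422085.89942 = 475948.07387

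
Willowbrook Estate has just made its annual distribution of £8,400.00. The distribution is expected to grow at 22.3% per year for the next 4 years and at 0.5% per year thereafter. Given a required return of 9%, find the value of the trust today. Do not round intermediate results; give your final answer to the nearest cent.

£202586.14

D_1 = 10273.20000
D_2 = 12564.12360
D_3 = 15365.92316
D_4 = 18792.52403
Terminal value at year 4: TV = D_4×(1+g_2)/(r−g_2) = 18886.48665/0.085 = 222193.96057
P_0 = D_1/(1+r)^1 + D_2/(1+r)^2 + D_3/(1+r)^3 + D_4/(1+r)^4 + TV/(1+r)^4
    = 9424.95413 + 10574.97147 + 11865.31202 + 13313.09780 + 157407.80341 = 202586.13883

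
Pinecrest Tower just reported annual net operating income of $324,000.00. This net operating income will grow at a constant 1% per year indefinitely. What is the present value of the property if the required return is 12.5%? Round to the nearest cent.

D₁ = D₀ × (1 + g) = $324,000.00 × 1.01 = $327,240.0000
Growing perpetuity: P = D₁ / (r − g) = $327,240.0000 / (0.125 − 0.01) = $2,845,565.22

$2845565.22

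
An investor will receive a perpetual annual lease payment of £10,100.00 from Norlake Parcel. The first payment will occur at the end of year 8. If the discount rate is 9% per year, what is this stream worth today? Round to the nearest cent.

£61389.40

Value at end of year 7: C / r = £10,100.00 / 0.09 = £112,222.2222
Discount to today: PV = £112,222.2222 / (1 + 0.09)^7 = £112,222.2222 / 1.828039 = £61,389.40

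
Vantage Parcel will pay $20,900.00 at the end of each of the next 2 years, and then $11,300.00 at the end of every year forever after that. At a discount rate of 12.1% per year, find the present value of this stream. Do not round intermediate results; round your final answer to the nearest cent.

$109591.63

PV of 2-year annuity: $20,900.00 × [1 − (1+0.121)^−2] / 0.121 = 35275.70722
Perpetuity value at year 2: $11,300.00 / 0.121 = 93388.42975
PV of perpetuity: 93388.42975 / (1+0.121)^2 = 74315.91819
Total PV = 35275.70722 + 74315.91819 = 109591.62541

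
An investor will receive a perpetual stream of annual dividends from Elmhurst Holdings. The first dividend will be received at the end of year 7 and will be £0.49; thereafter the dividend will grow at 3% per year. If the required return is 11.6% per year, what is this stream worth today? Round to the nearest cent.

£2.95

Value at end of year 6: C₁ / (r − g) = £0.49 / (0.116 − 0.03) = £5.6977
Discount to today: PV = £5.6977 / (1 + 0.116)^6 = £5.6977 / 1.931902 = £2.95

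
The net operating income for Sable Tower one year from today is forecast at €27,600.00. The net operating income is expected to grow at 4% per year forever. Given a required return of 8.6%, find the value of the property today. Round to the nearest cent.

€600000.00

Growing perpetuity: P = D₁ / (r − g) = €27,600.0000 / (0.086 − 0.04) = €600,000.00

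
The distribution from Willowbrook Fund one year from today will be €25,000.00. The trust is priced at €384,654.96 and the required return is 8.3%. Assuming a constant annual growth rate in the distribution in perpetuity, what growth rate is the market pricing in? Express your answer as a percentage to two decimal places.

1.80%

P = D₁/(r−g) ⇒ g = r − D₁/P = 0.083 − €25,000.00/€384,654.96 = 0.018007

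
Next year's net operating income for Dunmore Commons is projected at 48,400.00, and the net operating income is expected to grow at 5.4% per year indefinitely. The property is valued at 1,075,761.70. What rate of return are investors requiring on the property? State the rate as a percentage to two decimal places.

P = D₁/(r − g) ⇒ r = D₁/P + g = 48,400.0000/1,075,761.70 + 0.054 = 0.044991 + 0.054 = 0.098991

9.90%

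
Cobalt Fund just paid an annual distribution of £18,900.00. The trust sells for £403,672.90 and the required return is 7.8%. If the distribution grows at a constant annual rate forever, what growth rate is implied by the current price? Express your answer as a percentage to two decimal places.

2.98%

P = D₀(1+g)/(r−g) ⇒ P(r−g) = D₀(1+g) ⇒ g(P+D₀) = P·r − D₀
g = (P·r − D₀)/(P + D₀) = (£403,672.90×0.078 − £18,900.00) / (£403,672.90 + £18,900.00) = 0.029785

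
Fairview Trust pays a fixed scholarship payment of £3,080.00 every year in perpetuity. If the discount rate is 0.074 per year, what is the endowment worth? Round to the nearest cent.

£41621.62

Level perpetuity: PV = C / r = £3,080.00 / 0.074 = £41,621.62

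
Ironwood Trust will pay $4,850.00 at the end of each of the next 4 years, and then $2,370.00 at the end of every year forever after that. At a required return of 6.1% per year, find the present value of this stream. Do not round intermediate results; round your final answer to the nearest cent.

$47426.28

PV of 4-year annuity: $4,850.00 × [1 − (1+0.061)^−4] / 0.061 = 16767.35108
Perpetuity value at year 4: $2,370.00 / 0.061 = 38852.45902
PV of perpetuity: 38852.45902 / (1+0.061)^4 = 30658.92870
Total PV = 16767.35108 + 30658.92870 = 47426.27977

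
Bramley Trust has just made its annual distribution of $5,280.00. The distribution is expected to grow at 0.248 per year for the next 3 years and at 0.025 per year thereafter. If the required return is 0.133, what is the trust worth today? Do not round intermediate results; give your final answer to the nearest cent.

D_1 = 6589.44000
D_2 = 8223.62112
D_3 = 10263.07916
Terminal value at year 3: TV = D_3×(1+g_2)/(r−g_2) = 10519.65614/0.108 = 97404.22349
P_0 = D_1/(1+r)^1 + D_2/(1+r)^2 + D_3/(1+r)^3 + TV/(1+r)^3
    = 5815.92233 + 6406.24101 + 7056.47730 + 66971.19663 = 86249.83727

$86249.84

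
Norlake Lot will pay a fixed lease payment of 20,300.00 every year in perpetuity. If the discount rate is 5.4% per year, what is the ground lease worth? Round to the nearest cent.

375925.93

Level perpetuity: PV = C / r = 20,300.00 / 0.054 = 375,925.93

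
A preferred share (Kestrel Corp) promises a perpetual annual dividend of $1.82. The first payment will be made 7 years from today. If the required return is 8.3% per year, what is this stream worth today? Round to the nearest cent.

Value at end of year 6: C / r = $1.82 / 0.083 = $21.9277
Discount to today: PV = $21.9277 / (1 + 0.083)^6 = $21.9277 / 1.613507 = $13.59

$13.59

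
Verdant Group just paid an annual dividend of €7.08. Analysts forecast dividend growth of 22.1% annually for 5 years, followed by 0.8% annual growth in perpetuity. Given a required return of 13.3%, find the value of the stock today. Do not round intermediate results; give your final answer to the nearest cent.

D_1 = 8.64468
D_2 = 10.55515
D_3 = 12.88784
D_4 = 15.73606
D_5 = 19.21373
Terminal value at year 5: TV = D_5×(1+g_2)/(r−g_2) = 19.36744/0.125 = 154.93948
P_0 = D_1/(1+r)^1 + D_2/(1+r)^2 + D_3/(1+r)^3 + D_4/(1+r)^4 + D_5/(1+r)^5 + TV/(1+r)^5
    = 7.62990 + 8.22252 + 8.86116 + 9.54940 + 10.29111 + 82.98747 = 127.54156

€127.54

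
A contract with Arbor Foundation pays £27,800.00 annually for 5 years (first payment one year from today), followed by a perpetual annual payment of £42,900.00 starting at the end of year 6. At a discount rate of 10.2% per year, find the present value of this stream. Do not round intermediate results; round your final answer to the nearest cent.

£363638.62

PV of 5-year annuity: £27,800.00 × [1 − (1+0.102)^−5] / 0.102 = 104847.63374
Perpetuity value at year 5: £42,900.00 / 0.102 = 420588.23529
PV of perpetuity: 420588.23529 / (1+0.102)^5 = 258790.98754
Total PV = 104847.63374 + 258790.98754 = 363638.62128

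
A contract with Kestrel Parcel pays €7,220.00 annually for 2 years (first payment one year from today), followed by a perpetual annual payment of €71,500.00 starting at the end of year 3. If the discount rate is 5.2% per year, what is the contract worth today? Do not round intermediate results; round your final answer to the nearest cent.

PV of 2-year annuity: €7,220.00 × [1 − (1+0.052)^−2] / 0.052 = 13386.99417
Perpetuity value at year 2: €71,500.00 / 0.052 = 1375000.00000
PV of perpetuity: 1375000.00000 / (1+0.052)^2 = 1242427.96629
Total PV = 13386.99417 + 1242427.96629 = 1255814.96046

€1255814.96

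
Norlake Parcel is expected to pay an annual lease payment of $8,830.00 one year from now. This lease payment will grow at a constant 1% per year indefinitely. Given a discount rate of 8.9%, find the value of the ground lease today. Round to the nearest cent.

$111772.15

Growing perpetuity: P = D₁ / (r − g) = $8,830.0000 / (0.089 − 0.01) = $111,772.15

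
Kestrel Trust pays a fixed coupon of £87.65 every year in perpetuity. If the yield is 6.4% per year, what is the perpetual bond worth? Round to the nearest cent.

£1369.53

Level perpetuity: PV = C / r = £87.65 / 0.064 = £1,369.53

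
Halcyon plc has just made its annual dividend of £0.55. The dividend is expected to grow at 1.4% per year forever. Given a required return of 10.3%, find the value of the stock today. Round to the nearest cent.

£6.27

D₁ = D₀ × (1 + g) = £0.55 × 1.014 = £0.5577
Growing perpetuity: P = D₁ / (r − g) = £0.5577 / (0.103 − 0.014) = £6.27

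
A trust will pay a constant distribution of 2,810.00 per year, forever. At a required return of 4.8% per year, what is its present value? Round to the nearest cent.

58541.67

Level perpetuity: PV = C / r = 2,810.00 / 0.048 = 58,541.67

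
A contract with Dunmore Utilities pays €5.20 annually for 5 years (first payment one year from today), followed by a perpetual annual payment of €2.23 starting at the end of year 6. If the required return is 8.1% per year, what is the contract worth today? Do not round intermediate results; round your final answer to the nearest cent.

PV of 5-year annuity: €5.20 × [1 − (1+0.081)^−5] / 0.081 = 20.70749
Perpetuity value at year 5: €2.23 / 0.081 = 27.53086
PV of perpetuity: 27.53086 / (1+0.081)^5 = 18.65054
Total PV = 20.70749 + 18.65054 = 39.35802

€39.36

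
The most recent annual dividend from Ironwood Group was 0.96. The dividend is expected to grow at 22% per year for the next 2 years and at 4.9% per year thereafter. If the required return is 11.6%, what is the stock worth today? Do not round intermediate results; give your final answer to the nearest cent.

D_1 = 1.17120
D_2 = 1.42886
Terminal value at year 2: TV = D_2×(1+g_2)/(r−g_2) = 1.49888/0.067 = 22.37132
P_0 = D_1/(1+r)^1 + D_2/(1+r)^2 + TV/(1+r)^2
    = 1.04946 + 1.14726 + 17.96235 = 20.15908

20.16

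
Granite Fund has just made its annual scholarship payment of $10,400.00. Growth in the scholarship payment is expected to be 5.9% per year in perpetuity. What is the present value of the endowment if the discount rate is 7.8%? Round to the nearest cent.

$579663.16

D₁ = D₀ × (1 + g) = $10,400.00 × 1.059 = $11,013.6000
Growing perpetuity: P = D₁ / (r − g) = $11,013.6000 / (0.078 − 0.059) = $579,663.16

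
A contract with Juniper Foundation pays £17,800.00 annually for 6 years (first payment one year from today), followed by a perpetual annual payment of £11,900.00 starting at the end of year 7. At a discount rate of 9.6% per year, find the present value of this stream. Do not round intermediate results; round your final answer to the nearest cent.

PV of 6-year annuity: £17,800.00 × [1 − (1+0.096)^−6] / 0.096 = 78440.89095
Perpetuity value at year 6: £11,900.00 / 0.096 = 123958.33333
PV of perpetuity: 123958.33333 / (1+0.096)^6 = 71517.51298
Total PV = 78440.89095 + 71517.51298 = 149958.40393

£149958.40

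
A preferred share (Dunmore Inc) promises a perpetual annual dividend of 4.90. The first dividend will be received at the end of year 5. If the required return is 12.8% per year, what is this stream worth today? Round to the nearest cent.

23.65

Value at end of year 4: C / r = 4.90 / 0.128 = 38.2813
Discount to today: PV = 38.2813 / (1 + 0.128)^4 = 38.2813 / 1.618961 = 23.65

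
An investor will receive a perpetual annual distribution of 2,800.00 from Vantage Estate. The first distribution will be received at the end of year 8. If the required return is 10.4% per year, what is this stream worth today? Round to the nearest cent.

13469.18

Value at end of year 7: C / r = 2,800.00 / 0.104 = 26,923.0769
Discount to today: PV = 26,923.0769 / (1 + 0.104)^7 = 26,923.0769 / 1.998865 = 13,469.18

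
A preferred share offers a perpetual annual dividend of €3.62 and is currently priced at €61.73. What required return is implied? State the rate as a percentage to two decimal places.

5.86%

P = C/r ⇒ r = C/P = €3.62/€61.73 = 0.058642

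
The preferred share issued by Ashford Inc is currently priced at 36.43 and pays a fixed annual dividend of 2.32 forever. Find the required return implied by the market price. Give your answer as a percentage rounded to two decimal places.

P = C/r ⇒ r = C/P = 2.32/36.43 = 0.063684

6.37%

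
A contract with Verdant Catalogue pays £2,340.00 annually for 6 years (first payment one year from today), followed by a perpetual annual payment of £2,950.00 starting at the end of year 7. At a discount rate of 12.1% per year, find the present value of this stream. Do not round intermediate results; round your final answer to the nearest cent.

PV of 6-year annuity: £2,340.00 × [1 − (1+0.121)^−6] / 0.121 = 9593.50711
Perpetuity value at year 6: £2,950.00 / 0.121 = 24380.16529
PV of perpetuity: 24380.16529 / (1+0.121)^6 = 12285.78667
Total PV = 9593.50711 + 12285.78667 = 21879.29378

£21879.29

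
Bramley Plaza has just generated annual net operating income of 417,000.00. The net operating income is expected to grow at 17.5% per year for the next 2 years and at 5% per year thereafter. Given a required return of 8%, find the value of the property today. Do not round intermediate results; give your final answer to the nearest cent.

18222835.65

D_1 = 489975.00000
D_2 = 575720.62500
Terminal value at year 2: TV = D_2×(1+g_2)/(r−g_2) = 604506.65625/0.03 = 20150221.87500
P_0 = D_1/(1+r)^1 + D_2/(1+r)^2 + TV/(1+r)^2
    = 453680.55556 + 493587.64146 + 17275567.45113 = 18222835.64815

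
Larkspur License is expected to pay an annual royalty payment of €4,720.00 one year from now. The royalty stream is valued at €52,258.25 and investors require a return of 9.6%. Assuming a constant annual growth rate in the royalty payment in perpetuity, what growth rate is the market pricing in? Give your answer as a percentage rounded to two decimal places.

P = D₁/(r−g) ⇒ g = r − D₁/P = 0.096 − €4,720.00/€52,258.25 = 0.005679

0.57%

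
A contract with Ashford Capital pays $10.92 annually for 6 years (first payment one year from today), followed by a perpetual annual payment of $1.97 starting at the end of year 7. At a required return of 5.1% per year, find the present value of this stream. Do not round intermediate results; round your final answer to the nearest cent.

$83.91

PV of 6-year annuity: $10.92 × [1 − (1+0.051)^−6] / 0.051 = 55.24974
Perpetuity value at year 6: $1.97 / 0.051 = 38.62745
PV of perpetuity: 38.62745 / (1+0.051)^6 = 28.66024
Total PV = 55.24974 + 28.66024 = 83.90998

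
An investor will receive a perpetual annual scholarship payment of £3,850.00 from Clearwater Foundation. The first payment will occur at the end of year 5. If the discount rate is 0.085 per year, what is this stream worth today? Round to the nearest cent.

Value at end of year 4: C / r = £3,850.00 / 0.085 = £45,294.1176
Discount to today: PV = £45,294.1176 / (1 + 0.085)^4 = £45,294.1176 / 1.385859 = £32,683.07

£32683.07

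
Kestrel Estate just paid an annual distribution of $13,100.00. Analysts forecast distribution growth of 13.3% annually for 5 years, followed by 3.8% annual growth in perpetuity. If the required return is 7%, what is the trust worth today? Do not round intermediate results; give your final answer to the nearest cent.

$643670.96

D_1 = 14842.30000
D_2 = 16816.32590
D_3 = 19052.89724
D_4 = 21586.93258
D_5 = 24457.99461
Terminal value at year 5: TV = D_5×(1+g_2)/(r−g_2) = 25387.39841/0.032 = 793356.20020
P_0 = D_1/(1+r)^1 + D_2/(1+r)^2 + D_3/(1+r)^3 + D_4/(1+r)^4 + D_5/(1+r)^5 + TV/(1+r)^5
    = 13871.30841 + 14688.03031 + 15552.83957 + 16468.56751 + 17438.21214 + 565652.00615 = 643670.96408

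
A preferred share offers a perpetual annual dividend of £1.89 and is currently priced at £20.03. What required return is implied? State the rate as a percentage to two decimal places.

P = C/r ⇒ r = C/P = £1.89/£20.03 = 0.094358

9.44%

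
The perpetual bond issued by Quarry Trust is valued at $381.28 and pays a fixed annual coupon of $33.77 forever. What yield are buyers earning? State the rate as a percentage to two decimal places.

8.86%

P = C/r ⇒ r = C/P = $33.77/$381.28 = 0.088570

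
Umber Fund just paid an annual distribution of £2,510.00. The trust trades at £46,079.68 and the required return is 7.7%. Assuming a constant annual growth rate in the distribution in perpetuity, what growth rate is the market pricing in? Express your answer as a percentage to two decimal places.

2.14%

P = D₀(1+g)/(r−g) ⇒ P(r−g) = D₀(1+g) ⇒ g(P+D₀) = P·r − D₀
g = (P·r − D₀)/(P + D₀) = (£46,079.68×0.077 − £2,510.00) / (£46,079.68 + £2,510.00) = 0.021365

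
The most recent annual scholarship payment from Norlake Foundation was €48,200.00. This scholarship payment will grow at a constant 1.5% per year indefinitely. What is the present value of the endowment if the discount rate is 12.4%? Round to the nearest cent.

D₁ = D₀ × (1 + g) = €48,200.00 × 1.015 = €48,923.0000
Growing perpetuity: P = D₁ / (r − g) = €48,923.0000 / (0.124 − 0.015) = €448,834.86

€448834.86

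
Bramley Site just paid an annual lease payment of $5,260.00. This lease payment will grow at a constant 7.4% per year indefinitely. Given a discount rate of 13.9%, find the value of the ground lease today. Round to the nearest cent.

D₁ = D₀ × (1 + g) = $5,260.00 × 1.074 = $5,649.2400
Growing perpetuity: P = D₁ / (r − g) = $5,649.2400 / (0.139 − 0.074) = $86,911.38

$86911.38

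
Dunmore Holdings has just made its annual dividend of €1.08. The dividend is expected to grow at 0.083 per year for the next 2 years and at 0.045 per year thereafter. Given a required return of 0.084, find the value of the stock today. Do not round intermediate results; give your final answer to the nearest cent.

D_1 = 1.16964
D_2 = 1.26672
Terminal value at year 2: TV = D_2×(1+g_2)/(r−g_2) = 1.32372/0.039 = 33.94160
P_0 = D_1/(1+r)^1 + D_2/(1+r)^2 + TV/(1+r)^2
    = 1.07900 + 1.07801 + 28.88509 = 31.04211

€31.04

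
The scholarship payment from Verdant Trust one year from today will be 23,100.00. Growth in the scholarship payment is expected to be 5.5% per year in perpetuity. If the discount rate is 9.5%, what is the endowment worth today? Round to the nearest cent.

577500.00

Growing perpetuity: P = D₁ / (r − g) = 23,100.0000 / (0.095 − 0.055) = 577,500.00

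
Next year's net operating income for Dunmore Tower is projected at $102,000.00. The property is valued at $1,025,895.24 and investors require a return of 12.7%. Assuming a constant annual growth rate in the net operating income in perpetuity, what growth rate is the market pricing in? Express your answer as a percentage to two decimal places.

2.76%

P = D₁/(r−g) ⇒ g = r − D₁/P = 0.127 − $102,000.00/$1,025,895.24 = 0.027575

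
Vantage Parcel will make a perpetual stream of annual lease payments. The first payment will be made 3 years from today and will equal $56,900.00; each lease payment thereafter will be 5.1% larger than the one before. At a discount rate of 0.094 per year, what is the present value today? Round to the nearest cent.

$1105628.35

Value at end of year 2: C₁ / (r − g) = $56,900.00 / (0.094 − 0.051) = $1,323,255.8140
Discount to today: PV = $1,323,255.8140 / (1 + 0.094)^2 = $1,323,255.8140 / 1.196836 = $1,105,628.35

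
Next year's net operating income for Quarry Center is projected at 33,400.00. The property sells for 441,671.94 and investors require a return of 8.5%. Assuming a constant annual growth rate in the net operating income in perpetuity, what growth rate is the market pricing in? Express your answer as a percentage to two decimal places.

0.94%

P = D₁/(r−g) ⇒ g = r − D₁/P = 0.085 − 33,400.00/441,671.94 = 0.009378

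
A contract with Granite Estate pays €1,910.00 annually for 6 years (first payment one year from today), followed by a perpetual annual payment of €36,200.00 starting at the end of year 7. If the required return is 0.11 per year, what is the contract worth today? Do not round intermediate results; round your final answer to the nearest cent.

€184025.77

PV of 6-year annuity: €1,910.00 × [1 − (1+0.11)^−6] / 0.11 = 8080.32730
Perpetuity value at year 6: €36,200.00 / 0.11 = 329090.90909
PV of perpetuity: 329090.90909 / (1+0.11)^6 = 175945.43879
Total PV = 8080.32730 + 175945.43879 = 184025.76609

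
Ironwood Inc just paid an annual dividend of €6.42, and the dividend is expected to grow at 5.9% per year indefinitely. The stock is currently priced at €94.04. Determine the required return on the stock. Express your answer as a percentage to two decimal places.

13.13%

D₁ = €6.42 × 1.059 = €6.7988
P = D₁/(r − g) ⇒ r = D₁/P + g = €6.7988/€94.04 + 0.059 = 0.072297 + 0.059 = 0.131297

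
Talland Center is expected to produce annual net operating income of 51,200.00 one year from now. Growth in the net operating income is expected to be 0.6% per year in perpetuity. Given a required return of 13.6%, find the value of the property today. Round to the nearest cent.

Growing perpetuity: P = D₁ / (r − g) = 51,200.0000 / (0.136 − 0.006) = 393,846.15

393846.15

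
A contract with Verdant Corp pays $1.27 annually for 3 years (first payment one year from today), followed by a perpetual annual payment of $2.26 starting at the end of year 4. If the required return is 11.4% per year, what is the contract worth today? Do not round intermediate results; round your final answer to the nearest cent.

PV of 3-year annuity: $1.27 × [1 − (1+0.114)^−3] / 0.114 = 3.08205
Perpetuity value at year 3: $2.26 / 0.114 = 19.82456
PV of perpetuity: 19.82456 / (1+0.114)^3 = 14.33996
Total PV = 3.08205 + 14.33996 = 17.42202

$17.42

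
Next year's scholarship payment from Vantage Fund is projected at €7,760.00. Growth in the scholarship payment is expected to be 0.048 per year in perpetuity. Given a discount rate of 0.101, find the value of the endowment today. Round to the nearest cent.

€146415.09

Growing perpetuity: P = D₁ / (r − g) = €7,760.0000 / (0.101 − 0.048) = €146,415.09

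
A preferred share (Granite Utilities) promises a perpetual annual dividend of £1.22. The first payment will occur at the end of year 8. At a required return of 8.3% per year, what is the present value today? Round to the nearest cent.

£8.41

Value at end of year 7: C / r = £1.22 / 0.083 = £14.6988
Discount to today: PV = £14.6988 / (1 + 0.083)^7 = £14.6988 / 1.747428 = £8.41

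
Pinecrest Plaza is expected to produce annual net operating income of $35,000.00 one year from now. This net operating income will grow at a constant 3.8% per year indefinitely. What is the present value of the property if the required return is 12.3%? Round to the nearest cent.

Growing perpetuity: P = D₁ / (r − g) = $35,000.0000 / (0.123 − 0.038) = $411,764.71

$411764.71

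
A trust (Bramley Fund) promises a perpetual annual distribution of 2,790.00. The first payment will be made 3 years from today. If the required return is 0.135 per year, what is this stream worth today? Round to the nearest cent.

Value at end of year 2: C / r = 2,790.00 / 0.135 = 20,666.6667
Discount to today: PV = 20,666.6667 / (1 + 0.135)^2 = 20,666.6667 / 1.288225 = 16,042.75

16042.75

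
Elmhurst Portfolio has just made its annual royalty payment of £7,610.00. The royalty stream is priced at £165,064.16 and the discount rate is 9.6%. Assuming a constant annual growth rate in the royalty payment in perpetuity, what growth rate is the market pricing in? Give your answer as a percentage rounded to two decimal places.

P = D₀(1+g)/(r−g) ⇒ P(r−g) = D₀(1+g) ⇒ g(P+D₀) = P·r − D₀
g = (P·r − D₀)/(P + D₀) = (£165,064.16×0.096 − £7,610.00) / (£165,064.16 + £7,610.00) = 0.047698

4.77%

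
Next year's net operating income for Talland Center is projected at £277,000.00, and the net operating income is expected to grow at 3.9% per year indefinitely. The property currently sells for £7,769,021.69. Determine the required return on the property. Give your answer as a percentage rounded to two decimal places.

7.47%

P = D₁/(r − g) ⇒ r = D₁/P + g = £277,000.0000/£7,769,021.69 + 0.039 = 0.035654 + 0.039 = 0.074654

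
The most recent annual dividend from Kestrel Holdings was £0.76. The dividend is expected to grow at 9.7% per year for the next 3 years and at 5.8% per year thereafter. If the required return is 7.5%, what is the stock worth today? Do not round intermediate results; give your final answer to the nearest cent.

£52.64

D_1 = 0.83372
D_2 = 0.91459
D_3 = 1.00331
Terminal value at year 3: TV = D_3×(1+g_2)/(r−g_2) = 1.06150/0.017 = 62.44105
P_0 = D_1/(1+r)^1 + D_2/(1+r)^2 + D_3/(1+r)^3 + TV/(1+r)^3
    = 0.77555 + 0.79143 + 0.80762 + 50.26259 = 52.63719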